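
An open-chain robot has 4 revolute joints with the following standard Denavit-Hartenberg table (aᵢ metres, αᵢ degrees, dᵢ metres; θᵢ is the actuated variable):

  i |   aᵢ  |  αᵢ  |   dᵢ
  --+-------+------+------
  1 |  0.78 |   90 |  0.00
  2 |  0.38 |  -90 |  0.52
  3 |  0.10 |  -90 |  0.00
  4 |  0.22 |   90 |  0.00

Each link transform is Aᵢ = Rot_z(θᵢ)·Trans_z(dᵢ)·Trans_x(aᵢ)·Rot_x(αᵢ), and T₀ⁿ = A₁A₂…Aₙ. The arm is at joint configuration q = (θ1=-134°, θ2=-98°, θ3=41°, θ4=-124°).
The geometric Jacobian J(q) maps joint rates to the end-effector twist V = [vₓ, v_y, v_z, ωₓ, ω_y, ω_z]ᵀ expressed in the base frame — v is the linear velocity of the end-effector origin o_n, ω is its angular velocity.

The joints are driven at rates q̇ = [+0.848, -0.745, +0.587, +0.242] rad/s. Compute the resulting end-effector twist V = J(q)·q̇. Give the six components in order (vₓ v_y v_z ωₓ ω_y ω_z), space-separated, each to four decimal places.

0.4360 -0.6865 -0.1429 0.2481 -1.0784 0.9235

o_n = [-1.0172, -0.2830, -0.3845]
J₁: ẑ×o_n = [0.2830, -1.0172, 0.0000], ω = ẑ
J2: z=[-0.7193, 0.6947, 0.0000] o=[-0.5418, -0.5611, 0.0000] → [-0.2671, -0.2766, 0.1301, -0.7193, 0.6947, 0.0000]
J3: z=[-0.6879, -0.7123, -0.1392] o=[-0.8792, -0.1618, -0.3763] → [-0.0110, 0.0136, -0.0150, -0.6879, -0.7123, -0.1392]
J4: z=[0.4795, -0.5899, 0.6497] o=[-0.8247, -0.1998, -0.4510] → [0.0148, -0.1570, -0.1534, 0.4795, -0.5899, 0.6497]
V = J·q̇ = [0.4360, -0.6865, -0.1429, 0.2481, -1.0784, 0.9235]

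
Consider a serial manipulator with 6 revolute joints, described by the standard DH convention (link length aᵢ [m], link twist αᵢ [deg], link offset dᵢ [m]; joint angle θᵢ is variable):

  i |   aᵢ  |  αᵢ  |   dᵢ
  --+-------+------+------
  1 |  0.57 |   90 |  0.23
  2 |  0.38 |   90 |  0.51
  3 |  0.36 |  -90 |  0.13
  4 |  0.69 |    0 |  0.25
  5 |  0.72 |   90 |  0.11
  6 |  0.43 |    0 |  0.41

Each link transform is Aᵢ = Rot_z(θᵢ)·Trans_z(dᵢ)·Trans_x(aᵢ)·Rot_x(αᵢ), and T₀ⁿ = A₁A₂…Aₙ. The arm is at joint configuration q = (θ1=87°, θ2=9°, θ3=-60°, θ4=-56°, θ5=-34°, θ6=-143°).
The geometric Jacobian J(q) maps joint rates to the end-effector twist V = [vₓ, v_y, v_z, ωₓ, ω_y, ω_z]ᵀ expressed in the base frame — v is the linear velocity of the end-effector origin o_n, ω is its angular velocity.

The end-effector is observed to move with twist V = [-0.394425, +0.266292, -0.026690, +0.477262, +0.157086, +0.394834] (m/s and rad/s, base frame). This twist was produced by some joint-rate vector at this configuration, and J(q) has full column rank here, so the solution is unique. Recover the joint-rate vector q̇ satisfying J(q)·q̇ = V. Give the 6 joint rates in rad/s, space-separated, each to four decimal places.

o_n = [0.3409, 1.3505, -0.7359]
J₁: ẑ×o_n = [-1.3505, 0.3409, 0.0000], ω = ẑ
J2: z=[0.9986, -0.0523, 0.0000] o=[0.0298, 0.5692, 0.2300] → [0.0506, 0.9646, 0.7965, 0.9986, -0.0523, 0.0000]
J3: z=[0.0082, 0.1562, -0.9877] o=[0.5588, 0.9173, 0.2894] → [0.2676, 0.2236, 0.0376, 0.0082, 0.1562, -0.9877]
J4: z=[0.5441, 0.8280, 0.1355] o=[0.2578, 1.1315, 0.1892] → [-0.7957, 0.5146, 0.0503, 0.5441, 0.8280, 0.1355]
J5: z=[0.5441, 0.8280, 0.1355] o=[0.0748, 1.6356, -0.3117] → [-0.3126, 0.2668, -0.3755, 0.5441, 0.8280, 0.1355]
J6: z=[0.8390, -0.5385, -0.0782] o=[0.1405, 1.8392, -1.0080] → [-0.1847, -0.2439, -0.3021, 0.8390, -0.5385, -0.0782]
q̇ = J⁺·V = [0.2010, 0.2040, -0.1630, -0.0650, 0.3790, 0.1240]

0.2010 0.2040 -0.1630 -0.0650 0.3790 0.1240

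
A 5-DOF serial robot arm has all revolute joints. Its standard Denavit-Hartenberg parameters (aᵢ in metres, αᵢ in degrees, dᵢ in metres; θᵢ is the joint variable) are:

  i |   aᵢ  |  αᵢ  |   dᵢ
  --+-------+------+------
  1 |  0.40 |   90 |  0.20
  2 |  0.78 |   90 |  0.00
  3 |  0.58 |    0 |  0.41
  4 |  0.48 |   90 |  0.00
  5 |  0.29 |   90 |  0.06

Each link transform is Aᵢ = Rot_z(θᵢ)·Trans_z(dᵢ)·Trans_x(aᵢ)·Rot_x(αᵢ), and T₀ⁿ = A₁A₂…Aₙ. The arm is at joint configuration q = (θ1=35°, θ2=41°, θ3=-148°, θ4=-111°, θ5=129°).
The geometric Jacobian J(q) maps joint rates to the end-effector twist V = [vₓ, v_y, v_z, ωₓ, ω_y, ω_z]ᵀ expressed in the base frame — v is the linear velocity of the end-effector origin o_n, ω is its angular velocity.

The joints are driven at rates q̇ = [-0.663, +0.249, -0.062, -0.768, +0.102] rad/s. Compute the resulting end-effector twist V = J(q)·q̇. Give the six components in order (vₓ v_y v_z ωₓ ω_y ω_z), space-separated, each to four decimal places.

o_n = [0.8463, 0.5973, -0.0891]
J₁: ẑ×o_n = [-0.5973, 0.8463, 0.0000], ω = ẑ
J2: z=[0.5736, -0.8192, 0.0000] o=[0.3277, 0.2294, 0.2000] → [0.2368, 0.1658, 0.6359, 0.5736, -0.8192, 0.0000]
J3: z=[0.5374, 0.3763, -0.7547] o=[0.8099, 0.5671, 0.7117] → [-0.2785, 0.4028, 0.0025, 0.5374, 0.3763, -0.7547]
J4: z=[0.5374, 0.3763, -0.7547] o=[0.5498, 0.7602, 0.0796] → [-0.1864, -0.1331, -0.1991, 0.5374, 0.3763, -0.7547]
J5: z=[0.7163, 0.2686, 0.6440] o=[0.7635, 0.3346, 0.0195] → [-0.1984, 0.1312, 0.1659, 0.7163, 0.2686, 0.6440]
V = J·q̇ = [0.5952, -0.4292, 0.3280, -0.2302, -0.4889, 0.0291]

0.5952 -0.4292 0.3280 -0.2302 -0.4889 0.0291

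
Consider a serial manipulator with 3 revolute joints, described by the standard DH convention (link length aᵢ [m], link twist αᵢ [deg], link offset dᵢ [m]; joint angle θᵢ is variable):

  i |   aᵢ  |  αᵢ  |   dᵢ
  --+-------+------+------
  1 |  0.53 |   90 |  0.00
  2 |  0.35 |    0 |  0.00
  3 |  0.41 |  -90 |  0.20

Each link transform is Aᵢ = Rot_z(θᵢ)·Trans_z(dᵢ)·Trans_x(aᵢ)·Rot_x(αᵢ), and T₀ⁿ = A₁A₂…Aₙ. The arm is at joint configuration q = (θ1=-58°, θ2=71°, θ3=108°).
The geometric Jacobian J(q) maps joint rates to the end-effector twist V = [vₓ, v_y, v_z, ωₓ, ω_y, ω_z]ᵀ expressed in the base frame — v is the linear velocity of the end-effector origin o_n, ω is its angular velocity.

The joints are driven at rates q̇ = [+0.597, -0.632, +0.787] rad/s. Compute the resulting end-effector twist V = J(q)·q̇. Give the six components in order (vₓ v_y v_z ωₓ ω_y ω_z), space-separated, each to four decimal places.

o_n = [-0.0456, -0.3044, 0.3381]
J₁: ẑ×o_n = [0.3044, -0.0456, 0.0000], ω = ẑ
J2: z=[-0.8480, -0.5299, 0.0000] o=[0.2809, -0.4495, 0.0000] → [-0.1792, 0.2867, -0.2960, -0.8480, -0.5299, 0.0000]
J3: z=[-0.8480, -0.5299, 0.0000] o=[0.3412, -0.5461, 0.3309] → [-0.0038, 0.0061, -0.4099, -0.8480, -0.5299, 0.0000]
V = J·q̇ = [0.2920, -0.2037, -0.1356, -0.1314, -0.0821, 0.5970]

0.2920 -0.2037 -0.1356 -0.1314 -0.0821 0.5970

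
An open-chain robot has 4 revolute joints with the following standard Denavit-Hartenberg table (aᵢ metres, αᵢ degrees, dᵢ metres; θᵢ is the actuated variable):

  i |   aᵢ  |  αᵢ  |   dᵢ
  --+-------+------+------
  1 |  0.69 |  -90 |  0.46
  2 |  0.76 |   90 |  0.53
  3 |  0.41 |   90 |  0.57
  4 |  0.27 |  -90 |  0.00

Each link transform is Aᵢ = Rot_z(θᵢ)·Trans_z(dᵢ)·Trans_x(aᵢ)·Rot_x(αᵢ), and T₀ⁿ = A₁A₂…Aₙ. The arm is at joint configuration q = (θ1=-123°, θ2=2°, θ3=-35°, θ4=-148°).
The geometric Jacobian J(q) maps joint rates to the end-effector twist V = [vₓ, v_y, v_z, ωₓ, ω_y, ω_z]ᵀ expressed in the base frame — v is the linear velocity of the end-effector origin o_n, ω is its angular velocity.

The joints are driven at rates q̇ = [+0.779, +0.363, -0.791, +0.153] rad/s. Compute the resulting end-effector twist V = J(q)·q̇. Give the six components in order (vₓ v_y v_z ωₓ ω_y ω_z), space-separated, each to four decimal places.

1.0830 -0.4005 -0.3677 0.2621 -0.0327 -0.0085

o_n = [-0.5209, -1.5846, 0.8550]
J₁: ẑ×o_n = [1.5846, -0.5209, 0.0000], ω = ẑ
J2: z=[0.8387, -0.5446, 0.0000] o=[-0.3758, -0.5787, 0.4600] → [-0.2151, -0.3312, -0.9226, 0.8387, -0.5446, 0.0000]
J3: z=[-0.0190, -0.0293, 0.9994] o=[-0.3450, -1.5043, 0.4335] → [0.0678, -0.1678, -0.0036, -0.0190, -0.0293, 0.9994]
J4: z=[-0.3748, 0.9269, 0.0200] o=[-0.7358, -1.6744, 0.9914] → [-0.1283, -0.0468, -0.2329, -0.3748, 0.9269, 0.0200]
V = J·q̇ = [1.0830, -0.4005, -0.3677, 0.2621, -0.0327, -0.0085]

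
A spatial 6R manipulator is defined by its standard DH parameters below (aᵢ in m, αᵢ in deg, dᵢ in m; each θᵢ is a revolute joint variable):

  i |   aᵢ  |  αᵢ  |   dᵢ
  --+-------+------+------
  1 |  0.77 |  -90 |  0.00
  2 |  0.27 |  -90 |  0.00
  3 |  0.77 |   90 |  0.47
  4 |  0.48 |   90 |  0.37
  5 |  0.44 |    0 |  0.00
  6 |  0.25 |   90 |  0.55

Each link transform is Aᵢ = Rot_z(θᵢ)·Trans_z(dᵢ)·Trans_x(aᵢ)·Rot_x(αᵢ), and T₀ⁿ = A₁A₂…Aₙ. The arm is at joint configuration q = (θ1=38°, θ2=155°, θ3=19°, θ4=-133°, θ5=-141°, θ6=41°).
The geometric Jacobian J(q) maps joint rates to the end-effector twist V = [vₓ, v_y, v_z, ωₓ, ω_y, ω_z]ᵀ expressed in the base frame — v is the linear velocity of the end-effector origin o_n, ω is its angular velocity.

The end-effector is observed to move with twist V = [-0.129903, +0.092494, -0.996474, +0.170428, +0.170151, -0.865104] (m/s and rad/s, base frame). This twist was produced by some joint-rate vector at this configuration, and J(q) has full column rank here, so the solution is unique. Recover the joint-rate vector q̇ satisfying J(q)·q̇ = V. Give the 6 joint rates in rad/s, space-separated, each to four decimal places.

-0.3720 -0.7870 -0.8030 0.7690 0.4790 -0.1050

o_n = [0.1363, -0.2025, 0.4890]
J₁: ẑ×o_n = [0.2025, 0.1363, -0.0000], ω = ẑ
J2: z=[-0.6157, 0.7880, 0.0000] o=[0.6068, 0.4741, 0.0000] → [0.3853, 0.3010, 0.7873, -0.6157, 0.7880, 0.0000]
J3: z=[-0.3330, -0.2602, 0.9063] o=[0.4139, 0.3234, -0.1141] → [0.3197, -0.0508, 0.1029, -0.3330, -0.2602, 0.9063]
J4: z=[-0.8146, 0.5634, -0.1376] o=[-0.1082, -0.4027, 0.0042] → [0.3007, 0.3613, -0.3008, -0.8146, 0.5634, -0.1376]
J5: z=[0.1201, 0.3960, 0.9103] o=[-0.1373, 0.1538, -0.2341] → [0.6107, 0.1622, -0.1512, 0.1201, 0.3960, 0.9103]
J6: z=[0.1201, 0.3960, 0.9103] o=[-0.1057, -0.2501, -0.0625] → [0.1751, 0.1541, -0.0901, 0.1201, 0.3960, 0.9103]
q̇ = J⁺·V = [-0.3720, -0.7870, -0.8030, 0.7690, 0.4790, -0.1050]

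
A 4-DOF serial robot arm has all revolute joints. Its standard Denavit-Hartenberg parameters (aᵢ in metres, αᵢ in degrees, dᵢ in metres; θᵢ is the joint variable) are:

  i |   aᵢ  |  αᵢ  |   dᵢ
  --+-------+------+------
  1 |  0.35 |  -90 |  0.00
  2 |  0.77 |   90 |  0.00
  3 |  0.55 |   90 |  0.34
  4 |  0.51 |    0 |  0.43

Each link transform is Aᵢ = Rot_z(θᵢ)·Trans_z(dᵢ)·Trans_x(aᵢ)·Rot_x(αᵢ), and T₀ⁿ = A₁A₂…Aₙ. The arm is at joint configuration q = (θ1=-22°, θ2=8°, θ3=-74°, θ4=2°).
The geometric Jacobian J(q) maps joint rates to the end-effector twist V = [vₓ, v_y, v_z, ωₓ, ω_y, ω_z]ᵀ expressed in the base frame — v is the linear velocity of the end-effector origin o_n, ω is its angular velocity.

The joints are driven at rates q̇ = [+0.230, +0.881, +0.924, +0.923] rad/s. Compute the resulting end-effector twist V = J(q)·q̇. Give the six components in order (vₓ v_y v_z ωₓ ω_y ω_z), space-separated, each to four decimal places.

o_n = [0.5403, -1.4448, 0.2640]
J₁: ẑ×o_n = [1.4448, 0.5403, -0.0000], ω = ẑ
J2: z=[0.3746, 0.9272, 0.0000] o=[0.3245, -0.1311, 0.0000] → [0.2448, -0.0989, -0.6922, 0.3746, 0.9272, 0.0000]
J3: z=[0.1290, -0.0521, 0.9903] o=[1.0315, -0.4168, -0.1072] → [0.9987, -0.5343, -0.1583, 0.1290, -0.0521, 0.9903]
J4: z=[-0.9858, 0.1010, 0.1338] o=[1.0165, -0.9809, 0.2084] → [0.0677, -0.0089, 0.5054, -0.9858, 0.1010, 0.1338]
V = J·q̇ = [1.5332, -0.4647, -0.2896, -0.4607, 0.8619, 1.2685]

1.5332 -0.4647 -0.2896 -0.4607 0.8619 1.2685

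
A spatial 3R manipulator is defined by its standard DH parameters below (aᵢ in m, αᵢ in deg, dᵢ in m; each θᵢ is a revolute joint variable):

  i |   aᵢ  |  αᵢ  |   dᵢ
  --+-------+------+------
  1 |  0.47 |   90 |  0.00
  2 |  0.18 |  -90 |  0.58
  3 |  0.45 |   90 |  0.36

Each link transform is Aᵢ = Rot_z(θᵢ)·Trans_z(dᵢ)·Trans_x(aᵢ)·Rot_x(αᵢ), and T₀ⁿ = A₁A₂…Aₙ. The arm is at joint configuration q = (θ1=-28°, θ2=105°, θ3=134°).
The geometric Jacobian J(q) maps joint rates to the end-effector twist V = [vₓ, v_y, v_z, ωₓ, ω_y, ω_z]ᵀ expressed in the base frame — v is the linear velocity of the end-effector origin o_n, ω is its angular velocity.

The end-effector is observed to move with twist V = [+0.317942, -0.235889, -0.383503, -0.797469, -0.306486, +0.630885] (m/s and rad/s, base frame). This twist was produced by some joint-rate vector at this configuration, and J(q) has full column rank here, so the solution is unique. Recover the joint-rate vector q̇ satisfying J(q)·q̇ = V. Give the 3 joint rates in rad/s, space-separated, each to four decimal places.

0.7810 0.6450 0.5800

o_n = [0.0179, -0.2998, -0.2213]
J₁: ẑ×o_n = [0.2998, 0.0179, -0.0000], ω = ẑ
J2: z=[-0.4695, -0.8829, 0.0000] o=[0.4150, -0.2207, 0.0000] → [0.1954, -0.1039, -0.3134, -0.4695, -0.8829, 0.0000]
J3: z=[-0.8529, 0.4535, -0.2588] o=[0.1016, -0.7109, 0.1739] → [-0.0728, -0.3153, -0.3127, -0.8529, 0.4535, -0.2588]
q̇ = J⁺·V = [0.7810, 0.6450, 0.5800]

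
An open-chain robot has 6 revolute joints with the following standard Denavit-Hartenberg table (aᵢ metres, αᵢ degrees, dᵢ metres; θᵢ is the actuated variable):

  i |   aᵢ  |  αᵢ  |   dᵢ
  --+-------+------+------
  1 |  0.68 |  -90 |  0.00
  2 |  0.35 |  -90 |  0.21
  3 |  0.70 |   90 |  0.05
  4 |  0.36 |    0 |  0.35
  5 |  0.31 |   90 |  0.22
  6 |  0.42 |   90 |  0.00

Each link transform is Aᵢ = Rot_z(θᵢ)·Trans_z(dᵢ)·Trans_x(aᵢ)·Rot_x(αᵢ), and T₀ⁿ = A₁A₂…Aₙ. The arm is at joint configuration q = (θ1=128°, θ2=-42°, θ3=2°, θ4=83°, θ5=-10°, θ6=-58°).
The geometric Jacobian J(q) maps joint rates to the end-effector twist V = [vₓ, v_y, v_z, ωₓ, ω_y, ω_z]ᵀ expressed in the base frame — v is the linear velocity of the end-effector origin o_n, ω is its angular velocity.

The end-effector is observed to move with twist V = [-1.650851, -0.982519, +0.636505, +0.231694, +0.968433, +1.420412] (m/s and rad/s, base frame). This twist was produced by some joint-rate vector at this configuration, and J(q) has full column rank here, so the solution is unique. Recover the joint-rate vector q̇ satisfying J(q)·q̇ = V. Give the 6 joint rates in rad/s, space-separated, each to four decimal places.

o_n = [-1.6803, 1.5135, 0.1596]
J₁: ẑ×o_n = [-1.5135, -1.6803, 0.0000], ω = ẑ
J2: z=[-0.7880, -0.6157, 0.0000] o=[-0.4186, 0.5358, 0.0000] → [-0.0982, 0.1258, -1.5471, -0.7880, -0.6157, 0.0000]
J3: z=[-0.4120, 0.5273, -0.7431] o=[-0.7443, 0.6115, 0.2342] → [0.6309, 0.6648, 0.1220, -0.4120, 0.5273, -0.7431]
J4: z=[-0.8035, -0.5948, 0.0234] o=[-1.0657, 1.0626, 0.6651] → [0.2902, -0.4206, -0.7278, -0.8035, -0.5948, 0.0234]
J5: z=[-0.8035, -0.5948, 0.0234] o=[-1.5130, 1.0694, 0.4371] → [0.1547, -0.2269, -0.4563, -0.8035, -0.5948, 0.0234]
J6: z=[-0.2905, 0.4261, 0.8568] o=[-1.8508, 1.1499, 0.2826] → [-0.3639, 0.1104, -0.1783, -0.2905, 0.4261, 0.8568]
q̇ = J⁺·V = [0.8910, -0.2060, 0.2770, -0.7050, 0.1610, 0.8730]

0.8910 -0.2060 0.2770 -0.7050 0.1610 0.8730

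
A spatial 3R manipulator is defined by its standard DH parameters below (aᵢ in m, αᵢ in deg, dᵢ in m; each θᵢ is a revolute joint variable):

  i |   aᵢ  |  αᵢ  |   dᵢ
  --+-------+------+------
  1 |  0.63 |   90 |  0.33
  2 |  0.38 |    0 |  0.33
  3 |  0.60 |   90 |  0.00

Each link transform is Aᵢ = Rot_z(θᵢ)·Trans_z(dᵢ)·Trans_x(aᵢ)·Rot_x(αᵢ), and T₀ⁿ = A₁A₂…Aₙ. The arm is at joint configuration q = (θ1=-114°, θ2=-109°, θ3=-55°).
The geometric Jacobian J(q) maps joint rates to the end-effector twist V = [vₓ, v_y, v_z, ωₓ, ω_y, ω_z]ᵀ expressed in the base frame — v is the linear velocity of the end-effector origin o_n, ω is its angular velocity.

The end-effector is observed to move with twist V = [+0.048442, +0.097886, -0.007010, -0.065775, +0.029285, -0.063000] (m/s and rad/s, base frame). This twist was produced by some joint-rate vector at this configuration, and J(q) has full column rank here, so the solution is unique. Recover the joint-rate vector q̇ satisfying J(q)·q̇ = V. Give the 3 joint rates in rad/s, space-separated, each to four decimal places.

o_n = [-0.2728, 0.1986, -0.1947]
J₁: ẑ×o_n = [-0.1986, -0.2728, 0.0000], ω = ẑ
J2: z=[-0.9135, 0.4067, 0.0000] o=[-0.2562, -0.5755, 0.3300] → [-0.2134, -0.4793, -0.7005, -0.9135, 0.4067, 0.0000]
J3: z=[-0.9135, 0.4067, 0.0000] o=[-0.5074, -0.3283, -0.0293] → [-0.0673, -0.1511, -0.5768, -0.9135, 0.4067, 0.0000]
q̇ = J⁺·V = [-0.0630, -0.2790, 0.3510]

-0.0630 -0.2790 0.3510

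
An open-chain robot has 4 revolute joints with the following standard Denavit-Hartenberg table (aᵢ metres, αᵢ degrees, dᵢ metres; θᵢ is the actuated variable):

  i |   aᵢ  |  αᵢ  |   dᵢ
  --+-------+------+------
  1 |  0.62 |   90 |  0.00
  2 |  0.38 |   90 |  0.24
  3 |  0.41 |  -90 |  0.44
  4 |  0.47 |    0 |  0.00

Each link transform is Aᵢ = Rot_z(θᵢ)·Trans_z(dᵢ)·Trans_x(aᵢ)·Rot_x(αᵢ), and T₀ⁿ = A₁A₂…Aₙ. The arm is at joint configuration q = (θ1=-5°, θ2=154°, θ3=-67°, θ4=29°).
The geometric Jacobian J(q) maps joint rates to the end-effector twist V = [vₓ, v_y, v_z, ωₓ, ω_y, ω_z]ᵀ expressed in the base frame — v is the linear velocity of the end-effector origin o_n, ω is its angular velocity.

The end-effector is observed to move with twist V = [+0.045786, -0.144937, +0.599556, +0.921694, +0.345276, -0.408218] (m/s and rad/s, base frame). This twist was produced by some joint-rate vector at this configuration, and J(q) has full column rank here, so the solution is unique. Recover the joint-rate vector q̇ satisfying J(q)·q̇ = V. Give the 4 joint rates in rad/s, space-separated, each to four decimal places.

o_n = [0.1277, 0.5066, 0.4979]
J₁: ẑ×o_n = [-0.5066, 0.1277, 0.0000], ω = ẑ
J2: z=[-0.0872, -0.9962, 0.0000] o=[0.6176, -0.0540, 0.0000] → [-0.4960, 0.0434, -0.5369, -0.0872, -0.9962, 0.0000]
J3: z=[0.4367, -0.0382, 0.8988] o=[0.2565, -0.2634, 0.1666] → [-0.7047, -0.2604, 0.3313, 0.4367, -0.0382, 0.8988]
J4: z=[-0.8583, -0.3171, 0.4035] o=[0.3381, 0.1084, 0.6323] → [-0.1181, -0.2002, -0.4085, -0.8583, -0.3171, 0.4035]
q̇ = J⁺·V = [-0.7550, -0.1500, 0.7010, -0.7020]

-0.7550 -0.1500 0.7010 -0.7020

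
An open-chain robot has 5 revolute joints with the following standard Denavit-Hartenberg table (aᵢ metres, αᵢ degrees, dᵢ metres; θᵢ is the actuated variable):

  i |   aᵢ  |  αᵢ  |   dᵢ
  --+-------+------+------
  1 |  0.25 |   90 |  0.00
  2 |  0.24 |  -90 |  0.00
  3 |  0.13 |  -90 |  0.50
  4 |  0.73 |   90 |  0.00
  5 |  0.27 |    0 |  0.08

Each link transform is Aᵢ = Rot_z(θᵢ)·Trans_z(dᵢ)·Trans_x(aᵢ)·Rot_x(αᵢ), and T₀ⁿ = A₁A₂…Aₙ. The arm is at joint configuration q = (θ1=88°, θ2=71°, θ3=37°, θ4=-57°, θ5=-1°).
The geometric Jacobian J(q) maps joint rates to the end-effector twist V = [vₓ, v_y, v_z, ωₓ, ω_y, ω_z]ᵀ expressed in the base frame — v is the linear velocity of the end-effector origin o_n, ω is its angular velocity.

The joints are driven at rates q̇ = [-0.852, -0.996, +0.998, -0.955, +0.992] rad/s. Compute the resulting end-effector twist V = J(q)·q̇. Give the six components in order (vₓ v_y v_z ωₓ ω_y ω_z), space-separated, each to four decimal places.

-0.8718 0.6496 0.0872 0.2154 -1.4921 -0.4360

o_n = [-0.3902, -0.8068, 1.1384]
J₁: ẑ×o_n = [0.8068, -0.3902, 0.0000], ω = ẑ
J2: z=[0.9994, -0.0349, 0.0000] o=[0.0087, 0.2498, 0.0000] → [-0.0397, -1.1377, -1.0699, 0.9994, -0.0349, 0.0000]
J3: z=[-0.0330, -0.9449, 0.3256] o=[0.0115, 0.3279, 0.2269] → [-0.4918, -0.1007, -0.3421, -0.0330, -0.9449, 0.3256]
J4: z=[-0.8050, -0.1679, -0.5690] o=[-0.0821, -0.1080, 0.4879] → [-0.5068, 0.6990, 0.5107, -0.8050, -0.1679, -0.5690]
J5: z=[0.4788, -0.7502, -0.4560] o=[-0.3378, -0.5749, 0.9874] → [-0.2190, -0.0484, -0.1504, 0.4788, -0.7502, -0.4560]
V = J·q̇ = [-0.8718, 0.6496, 0.0872, 0.2154, -1.4921, -0.4360]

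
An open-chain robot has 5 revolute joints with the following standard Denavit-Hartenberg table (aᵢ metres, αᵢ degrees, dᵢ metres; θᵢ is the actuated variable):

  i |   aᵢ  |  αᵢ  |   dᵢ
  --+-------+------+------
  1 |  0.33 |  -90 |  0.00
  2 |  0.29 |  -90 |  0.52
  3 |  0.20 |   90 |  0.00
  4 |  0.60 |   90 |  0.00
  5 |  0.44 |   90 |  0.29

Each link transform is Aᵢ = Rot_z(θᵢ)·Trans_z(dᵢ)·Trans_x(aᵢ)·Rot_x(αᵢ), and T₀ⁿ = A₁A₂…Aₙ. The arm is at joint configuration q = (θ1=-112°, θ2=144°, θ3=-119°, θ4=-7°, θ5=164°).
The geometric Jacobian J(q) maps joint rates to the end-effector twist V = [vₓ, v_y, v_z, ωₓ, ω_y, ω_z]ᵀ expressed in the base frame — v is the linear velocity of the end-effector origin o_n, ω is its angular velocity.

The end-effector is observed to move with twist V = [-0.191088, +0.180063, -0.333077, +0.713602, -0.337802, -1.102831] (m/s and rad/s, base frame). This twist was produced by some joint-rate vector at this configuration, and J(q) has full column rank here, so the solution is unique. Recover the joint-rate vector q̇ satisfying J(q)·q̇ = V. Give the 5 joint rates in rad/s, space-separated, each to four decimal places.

o_n = [0.5176, -0.7447, -0.2614]
J₁: ẑ×o_n = [0.7447, 0.5176, -0.0000], ω = ẑ
J2: z=[0.9272, -0.3746, 0.0000] o=[-0.1236, -0.3060, 0.0000] → [0.0979, 0.2424, -0.1666, 0.9272, -0.3746, 0.0000]
J3: z=[0.2202, 0.5450, 0.8090] o=[0.4464, -0.2832, -0.1705] → [0.3238, 0.0777, -0.1404, 0.2202, 0.5450, 0.8090]
J4: z=[-0.7146, -0.4744, 0.5141] o=[0.5792, -0.4215, -0.1135] → [0.2364, -0.1374, 0.2017, -0.7146, -0.4744, 0.5141]
J5: z=[-0.2995, -0.4567, -0.8377] o=[0.9585, -0.8730, -0.0029] → [0.2256, 0.2919, -0.2398, -0.2995, -0.4567, -0.8377]
q̇ = J⁺·V = [-0.4050, 0.6650, 0.0040, -0.3860, 0.6000]

-0.4050 0.6650 0.0040 -0.3860 0.6000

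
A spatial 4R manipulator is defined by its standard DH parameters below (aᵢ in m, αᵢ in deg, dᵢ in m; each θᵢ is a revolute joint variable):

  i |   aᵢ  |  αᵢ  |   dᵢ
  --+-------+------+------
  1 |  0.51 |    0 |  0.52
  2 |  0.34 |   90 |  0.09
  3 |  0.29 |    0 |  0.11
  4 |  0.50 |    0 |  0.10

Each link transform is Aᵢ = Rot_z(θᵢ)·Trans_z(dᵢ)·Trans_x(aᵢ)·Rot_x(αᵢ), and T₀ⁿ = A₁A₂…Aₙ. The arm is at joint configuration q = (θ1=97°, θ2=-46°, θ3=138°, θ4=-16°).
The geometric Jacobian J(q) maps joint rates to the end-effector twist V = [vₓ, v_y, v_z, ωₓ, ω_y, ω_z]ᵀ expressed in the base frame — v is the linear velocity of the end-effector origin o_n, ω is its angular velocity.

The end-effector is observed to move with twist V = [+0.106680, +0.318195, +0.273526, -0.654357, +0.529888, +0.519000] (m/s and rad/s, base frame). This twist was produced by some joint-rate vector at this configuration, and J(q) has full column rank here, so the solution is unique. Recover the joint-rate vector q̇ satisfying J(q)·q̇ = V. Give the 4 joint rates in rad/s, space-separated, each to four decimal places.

0.5370 -0.0180 -0.2340 -0.6080

o_n = [0.0126, 0.2649, 1.2281]
J₁: ẑ×o_n = [-0.2649, 0.0126, 0.0000], ω = ẑ
J2: z=[0.0000, 0.0000, 1.0000] o=[-0.0622, 0.5062, 0.5200] → [0.2413, 0.0748, -0.0000, 0.0000, 0.0000, 1.0000]
J3: z=[0.7771, -0.6293, 0.0000] o=[0.1518, 0.7704, 0.6100] → [-0.3890, -0.4803, -0.4805, 0.7771, -0.6293, 0.0000]
J4: z=[0.7771, -0.6293, 0.0000] o=[0.1017, 0.5337, 0.8040] → [-0.2668, -0.3295, -0.2650, 0.7771, -0.6293, 0.0000]
q̇ = J⁺·V = [0.5370, -0.0180, -0.2340, -0.6080]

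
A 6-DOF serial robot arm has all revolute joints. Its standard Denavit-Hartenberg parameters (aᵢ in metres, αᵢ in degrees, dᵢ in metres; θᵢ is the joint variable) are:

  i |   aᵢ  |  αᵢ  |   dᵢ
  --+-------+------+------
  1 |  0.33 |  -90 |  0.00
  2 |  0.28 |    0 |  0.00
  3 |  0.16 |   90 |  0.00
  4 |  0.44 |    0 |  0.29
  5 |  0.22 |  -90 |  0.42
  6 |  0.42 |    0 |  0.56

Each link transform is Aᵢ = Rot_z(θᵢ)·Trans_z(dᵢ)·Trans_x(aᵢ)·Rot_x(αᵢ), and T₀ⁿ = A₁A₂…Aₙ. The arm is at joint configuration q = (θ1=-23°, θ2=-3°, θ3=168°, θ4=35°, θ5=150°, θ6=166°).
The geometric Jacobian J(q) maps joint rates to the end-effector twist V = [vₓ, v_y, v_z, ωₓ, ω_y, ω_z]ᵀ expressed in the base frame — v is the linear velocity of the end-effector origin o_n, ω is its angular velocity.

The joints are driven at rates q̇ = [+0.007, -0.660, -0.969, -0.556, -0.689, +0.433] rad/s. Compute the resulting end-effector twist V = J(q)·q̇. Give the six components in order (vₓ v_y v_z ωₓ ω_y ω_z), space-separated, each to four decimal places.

1.4540 -1.1491 -0.7922 -1.1352 -1.7564 1.1998

o_n = [-0.0791, -0.2805, -0.7687]
J₁: ẑ×o_n = [0.2805, -0.0791, 0.0000], ω = ẑ
J2: z=[0.3907, 0.9205, 0.0000] o=[0.3038, -0.1289, 0.0000] → [-0.7076, 0.3003, 0.2932, 0.3907, 0.9205, 0.0000]
J3: z=[0.3907, 0.9205, 0.0000] o=[0.5612, -0.2382, 0.0147] → [-0.7211, 0.3061, 0.5728, 0.3907, 0.9205, 0.0000]
J4: z=[0.2382, -0.1011, -0.9659] o=[0.4189, -0.1778, -0.0268] → [-0.0242, 0.6578, -0.0748, 0.2382, -0.1011, -0.9659]
J5: z=[0.2382, -0.1011, -0.9659] o=[0.2661, 0.1612, -0.4002] → [-0.3894, 0.4213, -0.1402, 0.2382, -0.1011, -0.9659]
J6: z=[-0.4667, -0.8841, -0.0226] o=[0.5536, 0.0184, -0.7491] → [0.0106, 0.0051, -0.4198, -0.4667, -0.8841, -0.0226]
V = J·q̇ = [1.4540, -1.1491, -0.7922, -1.1352, -1.7564, 1.1998]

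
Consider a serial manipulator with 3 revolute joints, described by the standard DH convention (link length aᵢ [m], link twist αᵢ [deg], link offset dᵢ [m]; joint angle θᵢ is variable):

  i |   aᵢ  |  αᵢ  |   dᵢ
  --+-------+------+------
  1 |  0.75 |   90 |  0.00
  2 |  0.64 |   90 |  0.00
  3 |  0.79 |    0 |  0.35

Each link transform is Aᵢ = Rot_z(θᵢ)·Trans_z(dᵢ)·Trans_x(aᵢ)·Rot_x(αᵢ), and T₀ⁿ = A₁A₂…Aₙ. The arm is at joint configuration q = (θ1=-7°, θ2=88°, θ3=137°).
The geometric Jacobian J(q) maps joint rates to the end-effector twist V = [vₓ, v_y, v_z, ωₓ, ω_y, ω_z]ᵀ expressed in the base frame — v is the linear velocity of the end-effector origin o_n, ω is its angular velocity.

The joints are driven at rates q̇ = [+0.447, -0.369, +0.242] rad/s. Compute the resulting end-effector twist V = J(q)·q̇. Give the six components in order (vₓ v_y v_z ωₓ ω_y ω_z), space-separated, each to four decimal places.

0.3299 0.5966 -0.2602 0.2850 0.3368 0.4386

o_n = [1.0281, -0.6691, 0.0500]
J₁: ẑ×o_n = [0.6691, 1.0281, -0.0000], ω = ẑ
J2: z=[-0.1219, -0.9925, 0.0000] o=[0.7444, -0.0914, 0.0000] → [-0.0496, 0.0061, 0.3520, -0.1219, -0.9925, 0.0000]
J3: z=[0.9919, -0.1218, -0.0349] o=[0.7666, -0.0941, 0.6396] → [0.0517, 0.5758, -0.5385, 0.9919, -0.1218, -0.0349]
V = J·q̇ = [0.3299, 0.5966, -0.2602, 0.2850, 0.3368, 0.4386]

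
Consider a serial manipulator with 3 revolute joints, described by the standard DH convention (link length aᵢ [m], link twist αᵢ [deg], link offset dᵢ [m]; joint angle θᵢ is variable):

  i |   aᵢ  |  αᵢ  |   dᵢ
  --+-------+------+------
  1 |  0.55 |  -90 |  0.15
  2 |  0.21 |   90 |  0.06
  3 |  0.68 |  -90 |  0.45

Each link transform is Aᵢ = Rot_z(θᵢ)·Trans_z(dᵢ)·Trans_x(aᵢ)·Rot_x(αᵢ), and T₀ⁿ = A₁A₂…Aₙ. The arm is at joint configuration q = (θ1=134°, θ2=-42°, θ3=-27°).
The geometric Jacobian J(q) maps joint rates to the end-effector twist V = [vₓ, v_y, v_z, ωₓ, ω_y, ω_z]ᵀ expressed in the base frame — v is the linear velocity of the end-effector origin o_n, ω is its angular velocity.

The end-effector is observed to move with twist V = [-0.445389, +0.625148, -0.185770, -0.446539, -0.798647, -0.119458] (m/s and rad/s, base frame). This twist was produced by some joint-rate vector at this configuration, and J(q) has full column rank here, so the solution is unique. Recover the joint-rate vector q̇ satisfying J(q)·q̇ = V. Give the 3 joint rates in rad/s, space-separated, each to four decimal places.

o_n = [-0.4152, 0.7880, 1.0303]
J₁: ẑ×o_n = [-0.7880, -0.4152, 0.0000], ω = ẑ
J2: z=[-0.7193, -0.6947, 0.0000] o=[-0.3821, 0.3956, 0.1500] → [-0.6115, 0.6333, -0.3052, -0.7193, -0.6947, 0.0000]
J3: z=[0.4648, -0.4813, 0.7431] o=[-0.5336, 0.4662, 0.2905] → [-0.5952, -0.2559, 0.2066, 0.4648, -0.4813, 0.7431]
q̇ = J⁺·V = [-0.4130, 0.8760, 0.3950]

-0.4130 0.8760 0.3950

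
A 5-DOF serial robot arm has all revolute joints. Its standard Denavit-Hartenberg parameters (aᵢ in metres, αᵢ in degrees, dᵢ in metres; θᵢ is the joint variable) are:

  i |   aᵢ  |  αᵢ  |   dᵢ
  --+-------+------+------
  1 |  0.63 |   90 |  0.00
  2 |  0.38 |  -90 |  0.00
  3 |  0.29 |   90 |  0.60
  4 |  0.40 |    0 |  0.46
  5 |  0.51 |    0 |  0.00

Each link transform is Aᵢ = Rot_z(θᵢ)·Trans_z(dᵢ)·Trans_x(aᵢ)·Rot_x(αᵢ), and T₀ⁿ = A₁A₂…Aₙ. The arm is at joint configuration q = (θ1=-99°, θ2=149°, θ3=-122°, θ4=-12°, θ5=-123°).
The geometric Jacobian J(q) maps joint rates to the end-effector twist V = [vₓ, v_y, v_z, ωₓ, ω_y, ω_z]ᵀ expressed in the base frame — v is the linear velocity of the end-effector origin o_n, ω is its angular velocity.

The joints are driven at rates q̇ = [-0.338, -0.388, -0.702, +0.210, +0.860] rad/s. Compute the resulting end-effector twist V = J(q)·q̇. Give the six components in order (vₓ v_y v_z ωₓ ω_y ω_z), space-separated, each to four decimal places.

-0.2251 -0.2267 0.1114 0.7650 -1.2747 -0.2036

o_n = [-0.1379, -0.6908, -0.2266]
J₁: ẑ×o_n = [0.6908, -0.1379, 0.0000], ω = ẑ
J2: z=[-0.9877, 0.1564, 0.0000] o=[-0.0986, -0.6222, 0.0000] → [-0.0354, -0.2238, 0.0738, -0.9877, 0.1564, 0.0000]
J3: z=[0.0806, 0.5087, -0.8572] o=[-0.0476, -0.3005, 0.1957] → [-0.5493, 0.1114, 0.0145, 0.0806, 0.5087, -0.8572]
J4: z=[0.4097, -0.8009, -0.4368] o=[-0.2628, -0.0869, -0.3977] → [-0.4008, -0.1246, -0.1474, 0.4097, -0.8009, -0.4368]
J5: z=[0.4097, -0.8009, -0.4368] o=[-0.4365, -0.6213, -0.6342] → [-0.3567, -0.2974, 0.2107, 0.4097, -0.8009, -0.4368]
V = J·q̇ = [-0.2251, -0.2267, 0.1114, 0.7650, -1.2747, -0.2036]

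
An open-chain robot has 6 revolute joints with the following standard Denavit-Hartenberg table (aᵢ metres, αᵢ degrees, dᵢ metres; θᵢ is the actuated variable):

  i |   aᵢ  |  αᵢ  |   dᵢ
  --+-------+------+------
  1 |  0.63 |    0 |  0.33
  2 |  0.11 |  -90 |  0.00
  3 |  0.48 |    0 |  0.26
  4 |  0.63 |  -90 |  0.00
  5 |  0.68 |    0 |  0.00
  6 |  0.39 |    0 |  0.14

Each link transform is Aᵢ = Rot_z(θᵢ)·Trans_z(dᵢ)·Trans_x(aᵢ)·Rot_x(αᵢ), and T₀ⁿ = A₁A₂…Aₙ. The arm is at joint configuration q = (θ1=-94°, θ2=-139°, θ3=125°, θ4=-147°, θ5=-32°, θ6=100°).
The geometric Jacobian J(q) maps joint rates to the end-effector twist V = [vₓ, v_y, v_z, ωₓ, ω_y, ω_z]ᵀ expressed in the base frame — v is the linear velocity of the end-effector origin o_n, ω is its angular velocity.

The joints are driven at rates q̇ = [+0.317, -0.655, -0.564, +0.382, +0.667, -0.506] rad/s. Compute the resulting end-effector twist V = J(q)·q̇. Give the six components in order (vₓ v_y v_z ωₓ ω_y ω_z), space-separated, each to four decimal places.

0.5869 0.7909 0.1508 0.1091 0.1577 -0.4873

o_n = [-0.9375, 0.1274, 0.3138]
J₁: ẑ×o_n = [-0.1274, -0.9375, 0.0000], ω = ẑ
J2: z=[0.0000, 0.0000, 1.0000] o=[-0.0439, -0.6285, 0.3300] → [-0.7558, -0.8935, 0.0000, 0.0000, 0.0000, 1.0000]
J3: z=[-0.7986, -0.6018, 0.0000] o=[-0.1101, -0.5406, 0.3300] → [0.0098, -0.0130, -1.0314, -0.7986, -0.6018, 0.0000]
J4: z=[-0.7986, -0.6018, 0.0000] o=[-0.1521, -0.9170, -0.0632] → [-0.2269, 0.3010, -1.3067, -0.7986, -0.6018, 0.0000]
J5: z=[-0.2254, 0.2992, -0.9272] o=[-0.5036, -0.4505, 0.1728] → [0.5779, 0.4340, -0.0005, -0.2254, 0.2992, -0.9272]
J6: z=[-0.2254, 0.2992, -0.9272] o=[-1.1132, -0.2403, 0.3888] → [0.3184, -0.1798, -0.1355, -0.2254, 0.2992, -0.9272]
V = J·q̇ = [0.5869, 0.7909, 0.1508, 0.1091, 0.1577, -0.4873]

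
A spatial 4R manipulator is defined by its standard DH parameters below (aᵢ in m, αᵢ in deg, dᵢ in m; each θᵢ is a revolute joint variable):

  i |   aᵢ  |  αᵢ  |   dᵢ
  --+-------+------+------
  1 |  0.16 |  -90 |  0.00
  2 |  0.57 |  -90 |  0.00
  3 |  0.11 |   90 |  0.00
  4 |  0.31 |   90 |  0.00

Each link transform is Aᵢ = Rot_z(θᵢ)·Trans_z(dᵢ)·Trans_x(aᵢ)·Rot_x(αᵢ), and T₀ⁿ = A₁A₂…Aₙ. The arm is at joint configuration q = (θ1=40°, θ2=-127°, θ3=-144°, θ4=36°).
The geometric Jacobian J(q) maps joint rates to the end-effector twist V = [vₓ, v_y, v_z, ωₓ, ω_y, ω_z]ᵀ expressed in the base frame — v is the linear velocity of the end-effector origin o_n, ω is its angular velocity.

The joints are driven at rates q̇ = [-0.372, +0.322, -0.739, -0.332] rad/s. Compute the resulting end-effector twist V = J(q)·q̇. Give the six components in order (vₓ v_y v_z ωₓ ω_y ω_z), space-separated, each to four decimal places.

o_n = [-0.0305, 0.2513, 0.3318]
J₁: ẑ×o_n = [-0.2513, -0.0305, 0.0000], ω = ẑ
J2: z=[-0.6428, 0.7660, 0.0000] o=[0.1226, 0.1028, 0.0000] → [0.2541, 0.2133, 0.0218, -0.6428, 0.7660, 0.0000]
J3: z=[0.6118, 0.5134, 0.6018] o=[-0.1402, -0.1177, 0.4552] → [-0.2854, 0.1416, 0.1694, 0.6118, 0.5134, 0.6018]
J4: z=[0.7910, -0.3924, -0.4694] o=[-0.1407, -0.0337, 0.3842] → [0.1543, -0.0103, 0.2687, 0.7910, -0.3924, -0.4694]
V = J·q̇ = [0.3350, -0.0212, -0.2073, -0.9217, -0.0024, -0.6609]

0.3350 -0.0212 -0.2073 -0.9217 -0.0024 -0.6609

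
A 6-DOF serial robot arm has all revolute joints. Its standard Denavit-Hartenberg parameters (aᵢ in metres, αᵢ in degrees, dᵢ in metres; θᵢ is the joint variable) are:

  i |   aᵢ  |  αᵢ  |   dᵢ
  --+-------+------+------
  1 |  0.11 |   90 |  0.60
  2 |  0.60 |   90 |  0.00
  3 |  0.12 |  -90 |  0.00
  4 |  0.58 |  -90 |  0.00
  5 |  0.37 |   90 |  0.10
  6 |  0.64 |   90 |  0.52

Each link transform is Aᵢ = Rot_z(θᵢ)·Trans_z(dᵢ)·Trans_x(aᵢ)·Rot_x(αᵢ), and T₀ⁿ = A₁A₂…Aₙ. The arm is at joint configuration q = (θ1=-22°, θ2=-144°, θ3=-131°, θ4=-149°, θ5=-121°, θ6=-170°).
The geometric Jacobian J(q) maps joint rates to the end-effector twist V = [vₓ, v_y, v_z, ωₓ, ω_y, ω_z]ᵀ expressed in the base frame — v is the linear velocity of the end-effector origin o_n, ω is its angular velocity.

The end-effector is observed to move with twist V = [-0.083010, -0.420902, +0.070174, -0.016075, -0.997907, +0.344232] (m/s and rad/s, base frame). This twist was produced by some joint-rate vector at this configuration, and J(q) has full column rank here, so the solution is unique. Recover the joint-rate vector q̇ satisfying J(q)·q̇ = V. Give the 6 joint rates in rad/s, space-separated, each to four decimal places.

o_n = [-0.3506, -0.2999, 0.5246]
J₁: ẑ×o_n = [0.2999, -0.3506, 0.0000], ω = ẑ
J2: z=[-0.3746, -0.9272, 0.0000] o=[0.1020, -0.0412, 0.6000] → [0.0699, -0.0283, -0.3227, -0.3746, -0.9272, 0.0000]
J3: z=[-0.5450, 0.2202, 0.8090] o=[-0.3481, 0.1406, 0.2473] → [0.4175, 0.1490, 0.2407, -0.5450, 0.2202, 0.8090]
J4: z=[-0.3203, 0.8370, -0.4436] o=[-0.2551, 0.2007, 0.2936] → [-0.0288, 0.1164, 0.2403, -0.3203, 0.8370, -0.4436]
J5: z=[-0.0681, 0.4467, 0.8921] o=[-0.8031, 0.0175, 0.3436] → [0.3640, 0.4160, -0.1805, -0.0681, 0.4467, 0.8921]
J6: z=[0.9749, -0.1603, 0.1546] o=[-0.7315, 0.3878, 0.2757] → [0.0665, -0.1837, -0.6094, 0.9749, -0.1603, 0.1546]
q̇ = J⁺·V = [0.5340, 0.0290, -0.2120, -0.9700, -0.4210, -0.4720]

0.5340 0.0290 -0.2120 -0.9700 -0.4210 -0.4720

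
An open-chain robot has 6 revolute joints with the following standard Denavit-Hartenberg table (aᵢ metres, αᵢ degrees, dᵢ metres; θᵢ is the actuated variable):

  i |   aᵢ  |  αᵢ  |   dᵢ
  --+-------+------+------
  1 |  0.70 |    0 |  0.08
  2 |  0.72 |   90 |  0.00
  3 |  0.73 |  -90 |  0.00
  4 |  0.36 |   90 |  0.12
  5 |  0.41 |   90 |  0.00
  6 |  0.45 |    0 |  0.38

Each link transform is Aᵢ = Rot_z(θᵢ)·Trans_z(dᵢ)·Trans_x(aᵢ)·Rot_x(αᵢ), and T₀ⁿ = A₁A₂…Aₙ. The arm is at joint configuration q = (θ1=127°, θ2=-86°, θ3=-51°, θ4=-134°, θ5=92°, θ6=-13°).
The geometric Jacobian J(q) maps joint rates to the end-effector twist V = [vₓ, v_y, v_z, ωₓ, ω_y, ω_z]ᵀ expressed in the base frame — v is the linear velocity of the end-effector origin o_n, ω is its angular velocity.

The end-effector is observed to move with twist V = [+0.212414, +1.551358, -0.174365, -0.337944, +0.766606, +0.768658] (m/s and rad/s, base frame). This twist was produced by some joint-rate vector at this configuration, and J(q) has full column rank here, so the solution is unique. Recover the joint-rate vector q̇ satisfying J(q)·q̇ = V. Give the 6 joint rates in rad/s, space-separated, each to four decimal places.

o_n = [1.2259, 1.2209, 0.4570]
J₁: ẑ×o_n = [-1.2209, 1.2259, 0.0000], ω = ẑ
J2: z=[0.0000, 0.0000, 1.0000] o=[-0.4213, 0.5590, 0.0800] → [-0.6618, 1.6472, 0.0000, 0.0000, 0.0000, 1.0000]
J3: z=[0.6561, -0.7547, 0.0000] o=[0.1221, 1.0314, 0.0800] → [-0.2845, -0.2473, 0.9573, 0.6561, -0.7547, 0.0000]
J4: z=[0.5865, 0.5099, 0.6293] o=[0.4688, 1.3328, -0.4873] → [0.5519, -0.0774, -0.4516, 0.5865, 0.5099, 0.6293]
J5: z=[-0.7974, 0.2273, 0.5590] o=[0.5903, 1.0953, -0.2175] → [0.0831, 0.8931, -0.2446, -0.7974, 0.2273, 0.5590]
J6: z=[0.1624, -0.8114, 0.5615] o=[0.8286, 1.3161, 0.0327] → [-0.2908, 0.1542, 0.3069, 0.1624, -0.8114, 0.5615]
q̇ = J⁺·V = [-0.2960, 0.8370, 0.5370, 0.3690, 0.9440, -0.9480]

-0.2960 0.8370 0.5370 0.3690 0.9440 -0.9480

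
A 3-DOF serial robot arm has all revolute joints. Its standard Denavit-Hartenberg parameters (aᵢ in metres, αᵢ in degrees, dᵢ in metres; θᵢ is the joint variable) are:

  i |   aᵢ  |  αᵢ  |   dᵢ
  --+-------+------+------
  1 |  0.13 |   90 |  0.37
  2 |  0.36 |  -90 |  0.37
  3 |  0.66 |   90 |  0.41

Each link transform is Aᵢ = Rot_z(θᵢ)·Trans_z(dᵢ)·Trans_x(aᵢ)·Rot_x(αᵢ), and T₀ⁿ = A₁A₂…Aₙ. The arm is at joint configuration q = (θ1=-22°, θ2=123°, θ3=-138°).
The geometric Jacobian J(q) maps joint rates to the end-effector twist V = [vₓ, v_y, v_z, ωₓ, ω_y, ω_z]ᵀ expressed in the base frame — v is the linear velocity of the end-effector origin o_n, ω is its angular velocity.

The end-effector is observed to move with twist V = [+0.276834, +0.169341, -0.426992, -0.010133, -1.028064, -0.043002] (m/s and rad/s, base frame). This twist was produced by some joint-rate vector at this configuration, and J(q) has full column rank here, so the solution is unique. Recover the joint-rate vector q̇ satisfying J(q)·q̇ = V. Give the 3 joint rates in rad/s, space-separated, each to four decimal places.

o_n = [-0.4364, -0.6990, 0.0373]
J₁: ẑ×o_n = [0.6990, -0.4364, 0.0000], ω = ẑ
J2: z=[-0.3746, -0.9272, 0.0000] o=[0.1205, -0.0487, 0.3700] → [0.3085, -0.1246, -0.2728, -0.3746, -0.9272, 0.0000]
J3: z=[-0.7776, 0.3142, -0.5446] o=[-0.1999, -0.3183, 0.6719] → [-0.4067, -0.3647, 0.3704, -0.7776, 0.3142, -0.5446]
q̇ = J⁺·V = [-0.2870, 0.9570, -0.4480]

-0.2870 0.9570 -0.4480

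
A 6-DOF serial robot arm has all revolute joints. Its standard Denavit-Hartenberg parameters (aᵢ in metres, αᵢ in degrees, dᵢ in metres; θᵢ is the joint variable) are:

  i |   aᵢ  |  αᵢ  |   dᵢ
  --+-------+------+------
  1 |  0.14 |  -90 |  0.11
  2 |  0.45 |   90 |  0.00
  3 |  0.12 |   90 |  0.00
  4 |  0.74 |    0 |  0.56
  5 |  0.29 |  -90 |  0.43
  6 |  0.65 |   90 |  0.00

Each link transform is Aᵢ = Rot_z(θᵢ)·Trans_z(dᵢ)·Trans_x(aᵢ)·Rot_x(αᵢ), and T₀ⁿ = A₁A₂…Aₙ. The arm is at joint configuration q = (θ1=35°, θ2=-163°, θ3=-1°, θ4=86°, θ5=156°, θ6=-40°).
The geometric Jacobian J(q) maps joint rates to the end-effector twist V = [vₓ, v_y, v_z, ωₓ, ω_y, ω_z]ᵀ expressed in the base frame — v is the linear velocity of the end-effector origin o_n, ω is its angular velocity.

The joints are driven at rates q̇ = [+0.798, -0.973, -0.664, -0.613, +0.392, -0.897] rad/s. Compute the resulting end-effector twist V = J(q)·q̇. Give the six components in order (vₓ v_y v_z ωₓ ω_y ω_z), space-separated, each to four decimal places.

1.3878 0.5097 -0.7239 1.0989 -0.1317 0.7999

o_n = [0.7319, -1.2016, 0.1358]
J₁: ẑ×o_n = [1.2016, 0.7319, -0.0000], ω = ẑ
J2: z=[-0.5736, 0.8192, 0.0000] o=[0.1147, 0.0803, 0.1100] → [0.0211, 0.0148, 0.2297, -0.5736, 0.8192, 0.0000]
J3: z=[-0.2395, -0.1677, -0.9563] o=[-0.2378, -0.1665, 0.2416] → [-0.9721, -0.9527, 0.4105, -0.2395, -0.1677, -0.9563]
J4: z=[0.5872, -0.8095, -0.0051] o=[-0.3306, -0.2341, 0.2766] → [0.1091, 0.0773, 0.2920, 0.5872, -0.8095, -0.0051]
J5: z=[0.5872, -0.8095, -0.0051] o=[-0.2185, -0.8402, -0.4171] → [-0.4493, -0.3295, 0.5571, 0.5872, -0.8095, -0.0051]
J6: z=[-0.5703, -0.4181, 0.7071] o=[0.2006, -1.0687, -0.2142] → [-0.0523, 0.5753, 0.2980, -0.5703, -0.4181, 0.7071]
V = J·q̇ = [1.3878, 0.5097, -0.7239, 1.0989, -0.1317, 0.7999]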